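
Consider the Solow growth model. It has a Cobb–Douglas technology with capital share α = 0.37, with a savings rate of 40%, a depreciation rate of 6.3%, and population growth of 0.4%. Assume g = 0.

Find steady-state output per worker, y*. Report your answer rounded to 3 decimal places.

At the steady state, Δk = 0, so s·k^α = (n + δ)·k.
Dividing both sides by k: k^(1−α) = s / (n + δ).
k^0.63 = 0.40 / (0.004 + 0.063) = 0.40 / 0.067 = 5.9701
k* = 5.9701^(1/0.63) ≈ 17.0497
y* = (k*)^α = 17.0497^0.37 ≈ 2.8558

y* = 2.856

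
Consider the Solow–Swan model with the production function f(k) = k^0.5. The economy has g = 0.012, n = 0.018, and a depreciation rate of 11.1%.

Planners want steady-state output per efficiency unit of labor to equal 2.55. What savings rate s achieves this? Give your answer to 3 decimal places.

s ≈ 0.360

Steady state requires s·f(k) = (n + g + δ)·k, i.e. s·k^α = (n + g + δ)·k.
Since y* = [s/(n + g + δ)]^(α/(1−α)), we have s/(n + g + δ) = (y*)^((1−α)/α) = 2.55^1 = 2.5500.
Therefore s = 2.5500 × (n + g + δ) = 2.5500 × 0.141 = 0.3596.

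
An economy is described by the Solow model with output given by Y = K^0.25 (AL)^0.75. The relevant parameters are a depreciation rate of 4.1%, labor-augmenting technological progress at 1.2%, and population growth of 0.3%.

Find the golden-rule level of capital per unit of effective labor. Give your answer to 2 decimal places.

k_gold ≈ 7.35

The golden rule sets f'(k) = n + g + δ, i.e. α·k^(α−1) = n + g + δ.
So k^(1−α) = α / (n + g + δ) = 0.25 / 0.056 = 4.4643.
k_gold = 4.4643^(1/0.75) ≈ 7.3509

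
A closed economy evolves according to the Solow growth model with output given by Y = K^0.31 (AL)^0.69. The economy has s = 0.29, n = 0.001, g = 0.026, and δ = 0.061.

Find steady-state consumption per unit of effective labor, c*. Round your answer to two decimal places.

Steady state requires s·f(k) = (n + g + δ)·k, i.e. s·k^α = (n + g + δ)·k.
Rearranging, k^(1−α) = s / (n + g + δ).
k^0.69 = 0.29 / (0.001 + 0.026 + 0.061) = 0.29 / 0.088 = 3.2955
k* = 3.2955^(1/0.69) ≈ 5.6313
y* = (k*)^α = 5.6313^0.31 ≈ 1.7088
c* = (1 − s)·y* = (1 − 0.29) × 1.7088 ≈ 1.2132

c* = 1.21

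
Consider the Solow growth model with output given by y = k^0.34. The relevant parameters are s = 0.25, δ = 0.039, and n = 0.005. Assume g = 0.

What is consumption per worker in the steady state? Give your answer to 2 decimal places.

At the steady state, Δk = 0, so s·k^α = (n + δ)·k.
Rearranging, k^(1−α) = s / (n + δ).
k^0.66 = 0.25 / (0.005 + 0.039) = 0.25 / 0.044 = 5.6818
k* = 5.6818^(1/0.66) ≈ 13.9047
y* = (k*)^α = 13.9047^0.34 ≈ 2.4472
c* = (1 − s)·y* = (1 − 0.25) × 2.4472 ≈ 1.8354

c* = 1.84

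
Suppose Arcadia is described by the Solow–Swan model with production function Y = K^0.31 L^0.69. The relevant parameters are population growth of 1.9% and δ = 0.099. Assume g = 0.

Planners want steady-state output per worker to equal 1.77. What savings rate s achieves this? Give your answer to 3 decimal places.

Steady state requires s·f(k) = (n + δ)·k, i.e. s·k^α = (n + δ)·k.
Since y* = [s/(n + δ)]^(α/(1−α)), we have s/(n + δ) = (y*)^((1−α)/α) = 1.77^2.2258 = 3.5640.
Therefore s = 3.5640 × (n + δ) = 3.5640 × 0.118 = 0.4206.

s ≈ 0.421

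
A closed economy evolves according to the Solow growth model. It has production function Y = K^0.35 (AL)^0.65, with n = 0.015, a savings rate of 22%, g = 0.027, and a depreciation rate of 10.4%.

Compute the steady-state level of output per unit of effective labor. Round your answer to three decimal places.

Steady state requires s·f(k) = (n + g + δ)·k, i.e. s·k^α = (n + g + δ)·k.
Dividing both sides by k: k^(1−α) = s / (n + g + δ).
k^0.65 = 0.22 / (0.015 + 0.027 + 0.104) = 0.22 / 0.146 = 1.5068
k* = 1.5068^(1/0.65) ≈ 1.8790
y* = (k*)^α = 1.8790^0.35 ≈ 1.2470

y* = 1.247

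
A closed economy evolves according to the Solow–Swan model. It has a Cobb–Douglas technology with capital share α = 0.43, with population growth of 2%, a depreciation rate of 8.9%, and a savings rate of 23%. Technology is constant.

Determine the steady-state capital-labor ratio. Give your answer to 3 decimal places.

k* = 3.706

In steady state, investment equals break-even investment: s·k^α = (n + δ)·k.
Rearranging, k^(1−α) = s / (n + δ).
k^0.57 = 0.23 / (0.020 + 0.089) = 0.23 / 0.109 = 2.1101
k* = 2.1101^(1/0.57) ≈ 3.7064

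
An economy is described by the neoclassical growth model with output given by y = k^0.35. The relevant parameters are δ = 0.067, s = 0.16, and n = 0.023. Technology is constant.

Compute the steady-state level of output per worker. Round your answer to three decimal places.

y* ≈ 1.363

Steady state requires s·f(k) = (n + δ)·k, i.e. s·k^α = (n + δ)·k.
Dividing both sides by k: k^(1−α) = s / (n + δ).
k^0.65 = 0.16 / (0.023 + 0.067) = 0.16 / 0.090 = 1.7778
k* = 1.7778^(1/0.65) ≈ 2.4235
y* = (k*)^α = 2.4235^0.35 ≈ 1.3632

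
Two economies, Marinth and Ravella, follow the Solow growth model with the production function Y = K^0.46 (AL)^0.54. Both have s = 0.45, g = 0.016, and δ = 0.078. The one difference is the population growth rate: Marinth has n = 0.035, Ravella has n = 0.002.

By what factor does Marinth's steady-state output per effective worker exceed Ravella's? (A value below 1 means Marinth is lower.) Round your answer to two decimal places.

ratio ≈ 0.78

Steady-state y* = [s/(n + g + δ)]^(α/(1−α)), so the ratio is [ (s_M/(n + g + δ)_M) / (s_R/(n + g + δ)_R) ]^0.8519.
s_M/(n + g + δ)_M = 0.45/0.129 = 3.4884; s_R/(n + g + δ)_R = 0.45/0.096 = 4.6875.
Ratio = (3.4884/4.6875)^0.8519 = 0.7442^0.8519 ≈ 0.7775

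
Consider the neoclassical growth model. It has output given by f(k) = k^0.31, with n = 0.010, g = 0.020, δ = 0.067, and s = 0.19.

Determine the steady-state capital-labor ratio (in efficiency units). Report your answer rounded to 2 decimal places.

k* = 2.65

In steady state, investment equals break-even investment: s·k^α = (n + g + δ)·k.
Rearranging, k^(1−α) = s / (n + g + δ).
k^0.69 = 0.19 / (0.010 + 0.020 + 0.067) = 0.19 / 0.097 = 1.9588
k* = 1.9588^(1/0.69) ≈ 2.6496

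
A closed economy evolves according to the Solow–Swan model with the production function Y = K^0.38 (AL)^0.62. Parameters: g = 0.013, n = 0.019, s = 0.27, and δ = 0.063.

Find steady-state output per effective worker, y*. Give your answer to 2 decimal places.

y* ≈ 1.90

Steady state requires s·f(k) = (n + g + δ)·k, i.e. s·k^α = (n + g + δ)·k.
Rearranging, k^(1−α) = s / (n + g + δ).
k^0.62 = 0.27 / (0.019 + 0.013 + 0.063) = 0.27 / 0.095 = 2.8421
k* = 2.8421^(1/0.62) ≈ 5.3911
y* = (k*)^α = 5.3911^0.38 ≈ 1.8969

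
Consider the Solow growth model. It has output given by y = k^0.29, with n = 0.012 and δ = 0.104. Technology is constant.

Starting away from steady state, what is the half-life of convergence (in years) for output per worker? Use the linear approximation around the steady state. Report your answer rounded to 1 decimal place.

about 8.4 years

Near the steady state the convergence rate is λ = (1 − α)(n + δ).
λ = (1 − 0.29) × 0.116 = 0.71 × 0.116 = 0.08236
Half-life = ln 2 / λ = 0.6931 / 0.08236 ≈ 8.42 years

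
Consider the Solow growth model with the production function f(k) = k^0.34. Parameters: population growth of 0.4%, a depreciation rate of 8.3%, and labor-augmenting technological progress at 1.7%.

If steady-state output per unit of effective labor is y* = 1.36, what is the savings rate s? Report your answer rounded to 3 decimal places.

s ≈ 0.189

In steady state, investment equals break-even investment: s·k^α = (n + g + δ)·k.
Since y* = [s/(n + g + δ)]^(α/(1−α)), we have s/(n + g + δ) = (y*)^((1−α)/α) = 1.36^1.9412 = 1.8165.
Therefore s = 1.8165 × (n + g + δ) = 1.8165 × 0.104 = 0.1889.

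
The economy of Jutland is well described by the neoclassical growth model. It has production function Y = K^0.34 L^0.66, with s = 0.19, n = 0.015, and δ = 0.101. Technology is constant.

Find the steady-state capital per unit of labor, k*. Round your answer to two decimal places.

At the steady state, Δk = 0, so s·k^α = (n + δ)·k.
Dividing both sides by k: k^(1−α) = s / (n + δ).
k^0.66 = 0.19 / (0.015 + 0.101) = 0.19 / 0.116 = 1.6379
k* = 1.6379^(1/0.66) ≈ 2.1119

k* ≈ 2.11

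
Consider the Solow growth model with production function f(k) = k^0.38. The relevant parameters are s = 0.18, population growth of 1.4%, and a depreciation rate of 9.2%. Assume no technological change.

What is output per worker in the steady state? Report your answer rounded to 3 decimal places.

y* = 1.383

In steady state, investment equals break-even investment: s·k^α = (n + δ)·k.
Dividing both sides by k: k^(1−α) = s / (n + δ).
k^0.62 = 0.18 / (0.014 + 0.092) = 0.18 / 0.106 = 1.6981
k* = 1.6981^(1/0.62) ≈ 2.3491
y* = (k*)^α = 2.3491^0.38 ≈ 1.3834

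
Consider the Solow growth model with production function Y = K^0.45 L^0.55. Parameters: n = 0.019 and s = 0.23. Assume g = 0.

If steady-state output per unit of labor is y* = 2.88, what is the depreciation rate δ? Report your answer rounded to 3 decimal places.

δ ≈ 0.044

At the steady state, Δk = 0, so s·k^α = (n + δ)·k.
Since y* = [s/(n + δ)]^(α/(1−α)), we have s/(n + δ) = (y*)^((1−α)/α) = 2.88^1.2222 = 3.6431.
Therefore n + δ = s / 3.6431 = 0.23 / 3.6431 = 0.0631, so δ = 0.0631 − 0.019 = 0.0441.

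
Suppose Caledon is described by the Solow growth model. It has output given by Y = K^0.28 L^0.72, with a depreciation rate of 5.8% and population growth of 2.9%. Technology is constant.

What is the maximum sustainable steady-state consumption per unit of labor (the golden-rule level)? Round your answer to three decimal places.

At the golden rule, f'(k) = n + δ, so α·k^(α−1) = n + δ and k_gold = (α/(n + δ))^(1/(1−α)).
k_gold = (0.28/0.087)^(1/0.72) = 3.2184^1.3889 ≈ 5.0706
c_gold = f(k_gold) − (n + δ)·k_gold = 1.5755 − 0.087×5.0706 ≈ 1.1344

c_gold ≈ 1.134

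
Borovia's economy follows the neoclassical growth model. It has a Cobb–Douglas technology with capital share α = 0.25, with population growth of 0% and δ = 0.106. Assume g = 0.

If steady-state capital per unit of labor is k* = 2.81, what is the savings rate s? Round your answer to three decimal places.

In steady state, investment equals break-even investment: s·k^α = (n + δ)·k.
So s / (n + δ) = (k*)^(1−α) = 2.81^0.75 = 2.1703.
Therefore s = 2.1703 × (n + δ) = 2.1703 × 0.106 = 0.2301.

s ≈ 0.230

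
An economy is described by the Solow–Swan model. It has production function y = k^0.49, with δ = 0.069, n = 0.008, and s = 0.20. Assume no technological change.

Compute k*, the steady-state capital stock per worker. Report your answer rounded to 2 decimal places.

Steady state requires s·f(k) = (n + δ)·k, i.e. s·k^α = (n + δ)·k.
Dividing both sides by k: k^(1−α) = s / (n + δ).
k^0.51 = 0.20 / (0.008 + 0.069) = 0.20 / 0.077 = 2.5974
k* = 2.5974^(1/0.51) ≈ 6.4986

k* = 6.50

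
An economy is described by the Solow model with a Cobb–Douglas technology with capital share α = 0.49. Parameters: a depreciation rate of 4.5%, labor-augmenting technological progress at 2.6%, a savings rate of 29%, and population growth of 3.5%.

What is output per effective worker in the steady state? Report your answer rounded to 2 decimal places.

Steady state requires s·f(k) = (n + g + δ)·k, i.e. s·k^α = (n + g + δ)·k.
Rearranging, k^(1−α) = s / (n + g + δ).
k^0.51 = 0.29 / (0.035 + 0.026 + 0.045) = 0.29 / 0.106 = 2.7358
k* = 2.7358^(1/0.51) ≈ 7.1950
y* = (k*)^α = 7.1950^0.49 ≈ 2.6299

y* = 2.63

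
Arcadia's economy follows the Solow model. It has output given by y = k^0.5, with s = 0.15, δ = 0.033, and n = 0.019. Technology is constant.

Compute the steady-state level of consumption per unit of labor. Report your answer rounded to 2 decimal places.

c* = 2.45

At the steady state, Δk = 0, so s·k^α = (n + δ)·k.
Rearranging, k^(1−α) = s / (n + δ).
k^0.5 = 0.15 / (0.019 + 0.033) = 0.15 / 0.052 = 2.8846
k* = 2.8846^(1/0.5) ≈ 8.3209
y* = (k*)^α = 8.3209^0.5 ≈ 2.8846
c* = (1 − s)·y* = (1 − 0.15) × 2.8846 ≈ 2.4519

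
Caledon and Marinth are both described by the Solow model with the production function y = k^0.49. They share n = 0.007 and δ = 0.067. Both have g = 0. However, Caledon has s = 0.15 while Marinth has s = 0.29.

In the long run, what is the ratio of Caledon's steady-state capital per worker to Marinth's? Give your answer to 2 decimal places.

Steady-state k* = [s/(n + δ)]^(1/(1−α)), so the ratio is [ (s_C/(n + δ)_C) / (s_M/(n + δ)_M) ]^1.9608.
s_C/(n + δ)_C = 0.15/0.074 = 2.0270; s_M/(n + δ)_M = 0.29/0.074 = 3.9189.
Ratio = (2.0270/3.9189)^1.9608 = 0.5172^1.9608 ≈ 0.2745

ratio ≈ 0.27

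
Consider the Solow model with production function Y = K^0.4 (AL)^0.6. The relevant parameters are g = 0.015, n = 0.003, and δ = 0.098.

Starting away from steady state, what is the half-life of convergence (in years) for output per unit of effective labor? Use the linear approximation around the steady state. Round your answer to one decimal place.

about 10.0 years

Near the steady state the convergence rate is λ = (1 − α)(n + g + δ).
λ = (1 − 0.4) × 0.116 = 0.6 × 0.116 = 0.0696
Half-life = ln 2 / λ = 0.6931 / 0.0696 ≈ 9.96 years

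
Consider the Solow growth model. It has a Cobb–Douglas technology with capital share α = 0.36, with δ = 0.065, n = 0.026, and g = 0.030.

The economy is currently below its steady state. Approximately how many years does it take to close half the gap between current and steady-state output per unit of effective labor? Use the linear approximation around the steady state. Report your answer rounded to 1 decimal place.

about 9.0 years

Near the steady state the convergence rate is λ = (1 − α)(n + g + δ).
λ = (1 − 0.36) × 0.121 = 0.64 × 0.121 = 0.07744
Half-life = ln 2 / λ = 0.6931 / 0.07744 ≈ 8.95 years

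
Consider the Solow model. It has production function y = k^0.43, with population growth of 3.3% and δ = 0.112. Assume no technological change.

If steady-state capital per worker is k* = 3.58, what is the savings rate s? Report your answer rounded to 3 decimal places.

Steady state requires s·f(k) = (n + δ)·k, i.e. s·k^α = (n + δ)·k.
So s / (n + δ) = (k*)^(1−α) = 3.58^0.57 = 2.0688.
Therefore s = 2.0688 × (n + δ) = 2.0688 × 0.145 = 0.3000.

s ≈ 0.300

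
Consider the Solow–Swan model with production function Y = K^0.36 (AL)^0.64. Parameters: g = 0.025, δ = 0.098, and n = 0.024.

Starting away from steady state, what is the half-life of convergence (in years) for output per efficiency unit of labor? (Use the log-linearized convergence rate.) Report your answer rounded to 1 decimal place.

Near the steady state the convergence rate is λ = (1 − α)(n + g + δ).
λ = (1 − 0.36) × 0.147 = 0.64 × 0.147 = 0.09408
Half-life = ln 2 / λ = 0.6931 / 0.09408 ≈ 7.37 years

about 7.4 years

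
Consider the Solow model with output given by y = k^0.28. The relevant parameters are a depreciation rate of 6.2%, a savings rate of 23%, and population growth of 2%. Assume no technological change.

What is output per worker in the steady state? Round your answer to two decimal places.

Steady state requires s·f(k) = (n + δ)·k, i.e. s·k^α = (n + δ)·k.
Dividing both sides by k: k^(1−α) = s / (n + δ).
k^0.72 = 0.23 / (0.020 + 0.062) = 0.23 / 0.082 = 2.8049
k* = 2.8049^(1/0.72) ≈ 4.1890
y* = (k*)^α = 4.1890^0.28 ≈ 1.4935

y* ≈ 1.49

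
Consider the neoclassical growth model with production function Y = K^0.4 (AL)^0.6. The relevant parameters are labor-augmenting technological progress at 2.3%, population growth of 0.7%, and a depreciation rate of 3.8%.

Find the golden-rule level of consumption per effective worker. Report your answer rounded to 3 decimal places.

At the golden rule, f'(k) = n + g + δ, so α·k^(α−1) = n + g + δ and k_gold = (α/(n + g + δ))^(1/(1−α)).
k_gold = (0.4/0.068)^(1/0.6) = 5.8824^1.6667 ≈ 19.1698
c_gold = f(k_gold) − (n + g + δ)·k_gold = 3.2587 − 0.068×19.1698 ≈ 1.9552

c_gold ≈ 1.955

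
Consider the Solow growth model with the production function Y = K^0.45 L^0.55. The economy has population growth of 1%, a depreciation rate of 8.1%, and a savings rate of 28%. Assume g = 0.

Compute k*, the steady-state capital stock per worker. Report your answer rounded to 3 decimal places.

At the steady state, Δk = 0, so s·k^α = (n + δ)·k.
Rearranging, k^(1−α) = s / (n + δ).
k^0.55 = 0.28 / (0.010 + 0.081) = 0.28 / 0.091 = 3.0769
k* = 3.0769^(1/0.55) ≈ 7.7175

k* ≈ 7.718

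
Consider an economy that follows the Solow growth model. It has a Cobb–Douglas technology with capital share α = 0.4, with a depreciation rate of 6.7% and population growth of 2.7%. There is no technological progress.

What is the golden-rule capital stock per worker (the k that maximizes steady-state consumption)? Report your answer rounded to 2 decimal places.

k_gold ≈ 11.17

The golden rule sets f'(k) = n + δ, i.e. α·k^(α−1) = n + δ.
So k^(1−α) = α / (n + δ) = 0.4 / 0.094 = 4.2553.
k_gold = 4.2553^(1/0.6) ≈ 11.1742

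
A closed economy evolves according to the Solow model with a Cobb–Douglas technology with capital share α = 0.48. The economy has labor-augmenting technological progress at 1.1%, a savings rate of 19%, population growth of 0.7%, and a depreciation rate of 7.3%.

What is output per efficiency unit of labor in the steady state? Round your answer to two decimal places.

y* = 1.97

In steady state, investment equals break-even investment: s·k^α = (n + g + δ)·k.
Rearranging, k^(1−α) = s / (n + g + δ).
k^0.52 = 0.19 / (0.007 + 0.011 + 0.073) = 0.19 / 0.091 = 2.0879
k* = 2.0879^(1/0.52) ≈ 4.1193
y* = (k*)^α = 4.1193^0.48 ≈ 1.9729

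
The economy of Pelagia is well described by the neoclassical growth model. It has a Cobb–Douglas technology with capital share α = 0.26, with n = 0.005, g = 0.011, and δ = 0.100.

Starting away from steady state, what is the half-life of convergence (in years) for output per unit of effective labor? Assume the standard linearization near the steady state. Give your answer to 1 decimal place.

about 8.1 years

Near the steady state the convergence rate is λ = (1 − α)(n + g + δ).
λ = (1 − 0.26) × 0.116 = 0.74 × 0.116 = 0.08584
Half-life = ln 2 / λ = 0.6931 / 0.08584 ≈ 8.07 years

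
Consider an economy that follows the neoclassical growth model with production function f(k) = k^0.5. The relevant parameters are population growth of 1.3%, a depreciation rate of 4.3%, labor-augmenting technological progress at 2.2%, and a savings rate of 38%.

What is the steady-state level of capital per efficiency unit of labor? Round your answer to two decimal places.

k* ≈ 23.73

In steady state, investment equals break-even investment: s·k^α = (n + g + δ)·k.
Rearranging, k^(1−α) = s / (n + g + δ).
k^0.5 = 0.38 / (0.013 + 0.022 + 0.043) = 0.38 / 0.078 = 4.8718
k* = 4.8718^(1/0.5) ≈ 23.7344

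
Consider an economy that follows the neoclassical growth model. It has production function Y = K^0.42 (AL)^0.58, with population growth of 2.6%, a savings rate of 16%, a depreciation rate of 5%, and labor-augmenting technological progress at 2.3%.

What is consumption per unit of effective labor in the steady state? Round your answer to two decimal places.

Steady state requires s·f(k) = (n + g + δ)·k, i.e. s·k^α = (n + g + δ)·k.
Rearranging, k^(1−α) = s / (n + g + δ).
k^0.58 = 0.16 / (0.026 + 0.023 + 0.050) = 0.16 / 0.099 = 1.6162
k* = 1.6162^(1/0.58) ≈ 2.2881
y* = (k*)^α = 2.2881^0.42 ≈ 1.4157
c* = (1 − s)·y* = (1 − 0.16) × 1.4157 ≈ 1.1892

c* = 1.19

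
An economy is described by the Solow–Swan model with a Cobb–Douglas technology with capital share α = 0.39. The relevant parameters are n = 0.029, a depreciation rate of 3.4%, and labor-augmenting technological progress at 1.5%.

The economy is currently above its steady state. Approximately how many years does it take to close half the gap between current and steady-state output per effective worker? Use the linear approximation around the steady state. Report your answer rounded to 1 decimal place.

Near the steady state the convergence rate is λ = (1 − α)(n + g + δ).
λ = (1 − 0.39) × 0.078 = 0.61 × 0.078 = 0.04758
Half-life = ln 2 / λ = 0.6931 / 0.04758 ≈ 14.57 years

about 14.6 years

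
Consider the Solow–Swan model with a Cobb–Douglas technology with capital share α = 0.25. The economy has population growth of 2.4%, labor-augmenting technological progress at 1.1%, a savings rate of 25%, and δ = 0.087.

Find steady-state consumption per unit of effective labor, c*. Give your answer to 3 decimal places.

c* ≈ 0.953

At the steady state, Δk = 0, so s·k^α = (n + g + δ)·k.
Rearranging, k^(1−α) = s / (n + g + δ).
k^0.75 = 0.25 / (0.024 + 0.011 + 0.087) = 0.25 / 0.122 = 2.0492
k* = 2.0492^(1/0.75) ≈ 2.6028
y* = (k*)^α = 2.6028^0.25 ≈ 1.2702
c* = (1 − s)·y* = (1 − 0.25) × 1.2702 ≈ 0.9527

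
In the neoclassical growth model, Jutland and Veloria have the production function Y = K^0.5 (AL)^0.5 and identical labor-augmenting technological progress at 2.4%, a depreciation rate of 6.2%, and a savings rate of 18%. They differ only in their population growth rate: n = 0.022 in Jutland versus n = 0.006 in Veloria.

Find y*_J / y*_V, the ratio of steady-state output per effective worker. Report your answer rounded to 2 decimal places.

Steady-state y* = [s/(n + g + δ)]^(α/(1−α)), so the ratio is [ (s_J/(n + g + δ)_J) / (s_V/(n + g + δ)_V) ]^1.
s_J/(n + g + δ)_J = 0.18/0.108 = 1.6667; s_V/(n + g + δ)_V = 0.18/0.092 = 1.9565.
Ratio = (1.6667/1.9565)^1 = 0.8519^1 ≈ 0.8519

y*_J / y*_V ≈ 0.85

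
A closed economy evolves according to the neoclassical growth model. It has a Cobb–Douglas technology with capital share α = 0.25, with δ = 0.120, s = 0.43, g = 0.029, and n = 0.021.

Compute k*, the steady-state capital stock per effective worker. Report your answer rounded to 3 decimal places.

k* = 3.446

In steady state, investment equals break-even investment: s·k^α = (n + g + δ)·k.
Dividing both sides by k: k^(1−α) = s / (n + g + δ).
k^0.75 = 0.43 / (0.021 + 0.029 + 0.120) = 0.43 / 0.170 = 2.5294
k* = 2.5294^(1/0.75) ≈ 3.4463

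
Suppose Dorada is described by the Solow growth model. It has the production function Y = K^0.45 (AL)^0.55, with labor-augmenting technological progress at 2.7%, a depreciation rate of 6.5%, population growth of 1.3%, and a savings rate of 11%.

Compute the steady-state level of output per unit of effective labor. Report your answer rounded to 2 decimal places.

In steady state, investment equals break-even investment: s·k^α = (n + g + δ)·k.
Dividing both sides by k: k^(1−α) = s / (n + g + δ).
k^0.55 = 0.11 / (0.013 + 0.027 + 0.065) = 0.11 / 0.105 = 1.0476
k* = 1.0476^(1/0.55) ≈ 1.0882
y* = (k*)^α = 1.0882^0.45 ≈ 1.0388

y* ≈ 1.04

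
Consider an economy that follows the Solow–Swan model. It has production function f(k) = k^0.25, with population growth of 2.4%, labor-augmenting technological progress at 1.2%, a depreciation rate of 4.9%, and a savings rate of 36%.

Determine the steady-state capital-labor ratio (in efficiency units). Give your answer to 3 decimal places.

Steady state requires s·f(k) = (n + g + δ)·k, i.e. s·k^α = (n + g + δ)·k.
Dividing both sides by k: k^(1−α) = s / (n + g + δ).
k^0.75 = 0.36 / (0.024 + 0.012 + 0.049) = 0.36 / 0.085 = 4.2353
k* = 4.2353^(1/0.75) ≈ 6.8524

k* ≈ 6.852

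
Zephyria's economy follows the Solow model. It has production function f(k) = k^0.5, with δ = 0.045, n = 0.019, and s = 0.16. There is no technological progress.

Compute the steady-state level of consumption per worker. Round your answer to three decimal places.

Steady state requires s·f(k) = (n + δ)·k, i.e. s·k^α = (n + δ)·k.
Dividing both sides by k: k^(1−α) = s / (n + δ).
k^0.5 = 0.16 / (0.019 + 0.045) = 0.16 / 0.064 = 2.5000
k* = 2.5000^(1/0.5) ≈ 6.2500
y* = (k*)^α = 6.2500^0.5 ≈ 2.5000
c* = (1 − s)·y* = (1 − 0.16) × 2.5000 ≈ 2.1000

c* = 2.100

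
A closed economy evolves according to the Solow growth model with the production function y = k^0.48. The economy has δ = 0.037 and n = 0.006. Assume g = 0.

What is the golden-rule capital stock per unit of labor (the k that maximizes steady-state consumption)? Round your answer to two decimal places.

The golden rule sets f'(k) = n + δ, i.e. α·k^(α−1) = n + δ.
So k^(1−α) = α / (n + δ) = 0.48 / 0.043 = 11.1628.
k_gold = 11.1628^(1/0.52) ≈ 103.5019

k_gold ≈ 103.50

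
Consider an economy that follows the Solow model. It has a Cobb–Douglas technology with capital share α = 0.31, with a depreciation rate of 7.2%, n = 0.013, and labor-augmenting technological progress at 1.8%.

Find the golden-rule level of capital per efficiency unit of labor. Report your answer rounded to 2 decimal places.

k_gold ≈ 4.94

The golden rule sets f'(k) = n + g + δ, i.e. α·k^(α−1) = n + g + δ.
So k^(1−α) = α / (n + g + δ) = 0.31 / 0.103 = 3.0097.
k_gold = 3.0097^(1/0.69) ≈ 4.9376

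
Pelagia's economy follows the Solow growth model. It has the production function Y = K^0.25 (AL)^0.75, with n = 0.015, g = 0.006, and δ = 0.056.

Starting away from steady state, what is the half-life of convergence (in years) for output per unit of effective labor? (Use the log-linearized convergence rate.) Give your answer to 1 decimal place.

about 12.0 years

Near the steady state the convergence rate is λ = (1 − α)(n + g + δ).
λ = (1 − 0.25) × 0.077 = 0.75 × 0.077 = 0.05775
Half-life = ln 2 / λ = 0.6931 / 0.05775 ≈ 12.00 years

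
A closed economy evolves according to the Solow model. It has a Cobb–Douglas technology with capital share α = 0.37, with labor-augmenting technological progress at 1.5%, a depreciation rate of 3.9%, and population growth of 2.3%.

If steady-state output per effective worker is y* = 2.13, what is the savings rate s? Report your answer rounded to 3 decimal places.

At the steady state, Δk = 0, so s·k^α = (n + g + δ)·k.
Since y* = [s/(n + g + δ)]^(α/(1−α)), we have s/(n + g + δ) = (y*)^((1−α)/α) = 2.13^1.7027 = 3.6235.
Therefore s = 3.6235 × (n + g + δ) = 3.6235 × 0.077 = 0.2790.

s ≈ 0.279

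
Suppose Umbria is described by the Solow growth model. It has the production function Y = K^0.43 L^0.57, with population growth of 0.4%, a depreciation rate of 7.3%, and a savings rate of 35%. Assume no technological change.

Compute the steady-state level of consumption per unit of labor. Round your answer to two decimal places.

c* = 2.04

At the steady state, Δk = 0, so s·k^α = (n + δ)·k.
Rearranging, k^(1−α) = s / (n + δ).
k^0.57 = 0.35 / (0.004 + 0.073) = 0.35 / 0.077 = 4.5455
k* = 4.5455^(1/0.57) ≈ 14.2447
y* = (k*)^α = 14.2447^0.43 ≈ 3.1338
c* = (1 − s)·y* = (1 − 0.35) × 3.1338 ≈ 2.0370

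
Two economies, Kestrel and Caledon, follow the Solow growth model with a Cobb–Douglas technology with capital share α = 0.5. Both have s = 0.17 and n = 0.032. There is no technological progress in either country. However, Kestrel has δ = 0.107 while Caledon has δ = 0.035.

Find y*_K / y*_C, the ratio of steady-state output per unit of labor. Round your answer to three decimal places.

Steady-state y* = [s/(n + δ)]^(α/(1−α)), so the ratio is [ (s_K/(n + δ)_K) / (s_C/(n + δ)_C) ]^1.
s_K/(n + δ)_K = 0.17/0.139 = 1.2230; s_C/(n + δ)_C = 0.17/0.067 = 2.5373.
Ratio = (1.2230/2.5373)^1 = 0.4820^1 ≈ 0.4820

ratio ≈ 0.482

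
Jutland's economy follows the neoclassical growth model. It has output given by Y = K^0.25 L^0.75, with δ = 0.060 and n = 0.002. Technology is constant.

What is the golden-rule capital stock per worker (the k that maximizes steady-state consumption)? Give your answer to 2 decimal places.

k_gold ≈ 6.42

The golden rule sets f'(k) = n + δ, i.e. α·k^(α−1) = n + δ.
So k^(1−α) = α / (n + δ) = 0.25 / 0.062 = 4.0323.
k_gold = 4.0323^(1/0.75) ≈ 6.4181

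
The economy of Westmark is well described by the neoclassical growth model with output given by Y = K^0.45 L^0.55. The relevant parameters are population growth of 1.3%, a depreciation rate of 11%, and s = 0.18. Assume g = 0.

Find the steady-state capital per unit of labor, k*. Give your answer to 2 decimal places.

At the steady state, Δk = 0, so s·k^α = (n + δ)·k.
Dividing both sides by k: k^(1−α) = s / (n + δ).
k^0.55 = 0.18 / (0.013 + 0.110) = 0.18 / 0.123 = 1.4634
k* = 1.4634^(1/0.55) ≈ 1.9983

k* ≈ 2.00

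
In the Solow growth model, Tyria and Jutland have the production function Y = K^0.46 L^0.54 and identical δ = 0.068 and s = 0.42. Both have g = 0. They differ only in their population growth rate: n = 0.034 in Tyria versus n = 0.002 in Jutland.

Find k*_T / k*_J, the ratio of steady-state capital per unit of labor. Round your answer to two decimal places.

k*_T / k*_J ≈ 0.50

Steady-state k* = [s/(n + δ)]^(1/(1−α)), so the ratio is [ (s_T/(n + δ)_T) / (s_J/(n + δ)_J) ]^1.8519.
s_T/(n + δ)_T = 0.42/0.102 = 4.1176; s_J/(n + δ)_J = 0.42/0.070 = 6.0000.
Ratio = (4.1176/6.0000)^1.8519 = 0.6863^1.8519 ≈ 0.4980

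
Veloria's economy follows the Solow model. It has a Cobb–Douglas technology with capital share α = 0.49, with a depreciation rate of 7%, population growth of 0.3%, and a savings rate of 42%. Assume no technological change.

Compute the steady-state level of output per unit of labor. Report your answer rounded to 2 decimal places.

At the steady state, Δk = 0, so s·k^α = (n + δ)·k.
Rearranging, k^(1−α) = s / (n + δ).
k^0.51 = 0.42 / (0.003 + 0.070) = 0.42 / 0.073 = 5.7534
k* = 5.7534^(1/0.51) ≈ 30.9064
y* = (k*)^α = 30.9064^0.49 ≈ 5.3718

y* = 5.37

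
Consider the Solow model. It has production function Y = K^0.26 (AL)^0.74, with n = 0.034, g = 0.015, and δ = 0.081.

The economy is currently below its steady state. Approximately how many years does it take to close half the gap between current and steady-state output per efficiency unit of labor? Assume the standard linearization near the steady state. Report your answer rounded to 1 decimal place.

about 7.2 years

Near the steady state the convergence rate is λ = (1 − α)(n + g + δ).
λ = (1 − 0.26) × 0.130 = 0.74 × 0.130 = 0.0962
Half-life = ln 2 / λ = 0.6931 / 0.0962 ≈ 7.20 years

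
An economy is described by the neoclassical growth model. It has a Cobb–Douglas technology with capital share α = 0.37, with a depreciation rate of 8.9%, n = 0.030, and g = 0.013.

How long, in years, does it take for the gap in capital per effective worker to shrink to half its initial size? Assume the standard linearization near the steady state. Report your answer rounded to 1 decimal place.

about 8.3 years

Near the steady state the convergence rate is λ = (1 − α)(n + g + δ).
λ = (1 − 0.37) × 0.132 = 0.63 × 0.132 = 0.08316
Half-life = ln 2 / λ = 0.6931 / 0.08316 ≈ 8.33 years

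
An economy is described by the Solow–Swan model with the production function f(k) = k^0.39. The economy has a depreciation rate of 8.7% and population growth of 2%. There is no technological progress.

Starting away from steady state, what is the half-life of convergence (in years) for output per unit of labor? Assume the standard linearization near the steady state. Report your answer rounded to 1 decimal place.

Near the steady state the convergence rate is λ = (1 − α)(n + δ).
λ = (1 − 0.39) × 0.107 = 0.61 × 0.107 = 0.06527
Half-life = ln 2 / λ = 0.6931 / 0.06527 ≈ 10.62 years

t_½ ≈ 10.6 years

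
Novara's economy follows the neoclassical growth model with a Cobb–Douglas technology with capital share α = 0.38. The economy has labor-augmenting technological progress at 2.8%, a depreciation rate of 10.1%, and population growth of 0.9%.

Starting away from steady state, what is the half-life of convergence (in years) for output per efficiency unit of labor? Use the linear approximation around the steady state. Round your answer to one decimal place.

Near the steady state the convergence rate is λ = (1 − α)(n + g + δ).
λ = (1 − 0.38) × 0.138 = 0.62 × 0.138 = 0.08556
Half-life = ln 2 / λ = 0.6931 / 0.08556 ≈ 8.10 years

half-life ≈ 8.1 years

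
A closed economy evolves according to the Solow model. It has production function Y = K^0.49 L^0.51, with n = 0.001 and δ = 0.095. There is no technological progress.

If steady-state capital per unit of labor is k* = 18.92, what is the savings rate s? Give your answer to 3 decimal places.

s ≈ 0.430

Steady state requires s·f(k) = (n + δ)·k, i.e. s·k^α = (n + δ)·k.
So s / (n + δ) = (k*)^(1−α) = 18.92^0.51 = 4.4795.
Therefore s = 4.4795 × (n + δ) = 4.4795 × 0.096 = 0.4300.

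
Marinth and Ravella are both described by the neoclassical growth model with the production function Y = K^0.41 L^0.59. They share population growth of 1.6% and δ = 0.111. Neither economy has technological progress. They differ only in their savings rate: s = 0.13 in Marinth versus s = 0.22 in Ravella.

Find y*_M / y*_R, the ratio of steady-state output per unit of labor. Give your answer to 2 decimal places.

ratio ≈ 0.69

Steady-state y* = [s/(n + δ)]^(α/(1−α)), so the ratio is [ (s_M/(n + δ)_M) / (s_R/(n + δ)_R) ]^0.6949.
s_M/(n + δ)_M = 0.13/0.127 = 1.0236; s_R/(n + δ)_R = 0.22/0.127 = 1.7323.
Ratio = (1.0236/1.7323)^0.6949 = 0.5909^0.6949 ≈ 0.6938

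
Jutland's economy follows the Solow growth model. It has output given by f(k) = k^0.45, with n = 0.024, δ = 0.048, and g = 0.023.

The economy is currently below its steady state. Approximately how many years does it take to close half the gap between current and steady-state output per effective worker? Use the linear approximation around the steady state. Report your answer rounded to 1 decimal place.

Near the steady state the convergence rate is λ = (1 − α)(n + g + δ).
λ = (1 − 0.45) × 0.095 = 0.55 × 0.095 = 0.05225
Half-life = ln 2 / λ = 0.6931 / 0.05225 ≈ 13.27 years

about 13.3 years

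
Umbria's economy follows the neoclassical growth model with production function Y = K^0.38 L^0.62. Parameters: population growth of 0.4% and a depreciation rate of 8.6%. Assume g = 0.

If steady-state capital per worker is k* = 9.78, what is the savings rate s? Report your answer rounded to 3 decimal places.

In steady state, investment equals break-even investment: s·k^α = (n + δ)·k.
So s / (n + δ) = (k*)^(1−α) = 9.78^0.62 = 4.1116.
Therefore s = 4.1116 × (n + δ) = 4.1116 × 0.090 = 0.3700.

s ≈ 0.370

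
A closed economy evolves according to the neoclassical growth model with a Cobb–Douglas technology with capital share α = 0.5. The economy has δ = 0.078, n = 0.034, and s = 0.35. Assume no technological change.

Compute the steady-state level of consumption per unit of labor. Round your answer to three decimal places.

At the steady state, Δk = 0, so s·k^α = (n + δ)·k.
Rearranging, k^(1−α) = s / (n + δ).
k^0.5 = 0.35 / (0.034 + 0.078) = 0.35 / 0.112 = 3.1250
k* = 3.1250^(1/0.5) ≈ 9.7656
y* = (k*)^α = 9.7656^0.5 ≈ 3.1250
c* = (1 − s)·y* = (1 − 0.35) × 3.1250 ≈ 2.0313

c* ≈ 2.031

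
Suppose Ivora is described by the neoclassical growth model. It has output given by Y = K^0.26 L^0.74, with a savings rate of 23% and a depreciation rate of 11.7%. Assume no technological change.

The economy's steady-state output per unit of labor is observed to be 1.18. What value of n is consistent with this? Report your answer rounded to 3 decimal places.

In steady state, investment equals break-even investment: s·k^α = (n + δ)·k.
Since y* = [s/(n + δ)]^(α/(1−α)), we have s/(n + δ) = (y*)^((1−α)/α) = 1.18^2.8462 = 1.6017.
Therefore n + δ = s / 1.6017 = 0.23 / 1.6017 = 0.1436, so n = 0.1436 − 0.117 = 0.0266.

n ≈ 0.027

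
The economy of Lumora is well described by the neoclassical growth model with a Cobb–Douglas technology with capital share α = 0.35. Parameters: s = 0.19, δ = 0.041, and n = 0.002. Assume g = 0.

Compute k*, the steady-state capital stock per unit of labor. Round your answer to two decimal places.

At the steady state, Δk = 0, so s·k^α = (n + δ)·k.
Rearranging, k^(1−α) = s / (n + δ).
k^0.65 = 0.19 / (0.002 + 0.041) = 0.19 / 0.043 = 4.4186
k* = 4.4186^(1/0.65) ≈ 9.8344

k* ≈ 9.83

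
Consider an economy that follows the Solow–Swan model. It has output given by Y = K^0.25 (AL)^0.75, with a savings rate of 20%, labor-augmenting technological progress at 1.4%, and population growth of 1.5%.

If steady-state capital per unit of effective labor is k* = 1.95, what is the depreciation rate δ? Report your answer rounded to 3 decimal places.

In steady state, investment equals break-even investment: s·k^α = (n + g + δ)·k.
So s / (n + g + δ) = (k*)^(1−α) = 1.95^0.75 = 1.6502.
Therefore n + g + δ = s / 1.6502 = 0.20 / 1.6502 = 0.1212, so δ = 0.1212 − 0.029 = 0.0922.

δ ≈ 0.092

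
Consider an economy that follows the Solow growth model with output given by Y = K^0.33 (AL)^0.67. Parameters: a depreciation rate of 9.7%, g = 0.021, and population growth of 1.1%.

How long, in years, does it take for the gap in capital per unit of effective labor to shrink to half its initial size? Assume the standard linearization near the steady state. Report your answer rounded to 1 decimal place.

half-life ≈ 8.0 years

Near the steady state the convergence rate is λ = (1 − α)(n + g + δ).
λ = (1 − 0.33) × 0.129 = 0.67 × 0.129 = 0.08643
Half-life = ln 2 / λ = 0.6931 / 0.08643 ≈ 8.02 years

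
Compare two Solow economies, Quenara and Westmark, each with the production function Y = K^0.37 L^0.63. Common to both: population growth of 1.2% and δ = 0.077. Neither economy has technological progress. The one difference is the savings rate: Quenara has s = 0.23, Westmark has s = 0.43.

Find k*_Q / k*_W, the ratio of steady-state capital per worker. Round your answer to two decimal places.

k*_Q / k*_W ≈ 0.37

Steady-state k* = [s/(n + δ)]^(1/(1−α)), so the ratio is [ (s_Q/(n + δ)_Q) / (s_W/(n + δ)_W) ]^1.5873.
s_Q/(n + δ)_Q = 0.23/0.089 = 2.5843; s_W/(n + δ)_W = 0.43/0.089 = 4.8315.
Ratio = (2.5843/4.8315)^1.5873 = 0.5349^1.5873 ≈ 0.3704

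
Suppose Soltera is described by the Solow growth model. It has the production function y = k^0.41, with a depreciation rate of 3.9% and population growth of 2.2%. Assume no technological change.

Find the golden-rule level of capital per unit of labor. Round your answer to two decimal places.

The golden rule sets f'(k) = n + δ, i.e. α·k^(α−1) = n + δ.
So k^(1−α) = α / (n + δ) = 0.41 / 0.061 = 6.7213.
k_gold = 6.7213^(1/0.59) ≈ 25.2617

k_gold ≈ 25.26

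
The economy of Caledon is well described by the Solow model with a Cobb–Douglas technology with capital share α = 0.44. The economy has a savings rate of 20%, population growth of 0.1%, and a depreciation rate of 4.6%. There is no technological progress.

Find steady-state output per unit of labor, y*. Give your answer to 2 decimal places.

y* ≈ 3.12

Steady state requires s·f(k) = (n + δ)·k, i.e. s·k^α = (n + δ)·k.
Rearranging, k^(1−α) = s / (n + δ).
k^0.56 = 0.20 / (0.001 + 0.046) = 0.20 / 0.047 = 4.2553
k* = 4.2553^(1/0.56) ≈ 13.2767
y* = (k*)^α = 13.2767^0.44 ≈ 3.1200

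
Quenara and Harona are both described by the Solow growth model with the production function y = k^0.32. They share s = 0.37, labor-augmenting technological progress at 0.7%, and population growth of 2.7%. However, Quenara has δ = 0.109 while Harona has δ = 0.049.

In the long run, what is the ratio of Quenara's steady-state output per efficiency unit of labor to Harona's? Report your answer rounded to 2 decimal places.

Steady-state y* = [s/(n + g + δ)]^(α/(1−α)), so the ratio is [ (s_Q/(n + g + δ)_Q) / (s_H/(n + g + δ)_H) ]^0.4706.
s_Q/(n + g + δ)_Q = 0.37/0.143 = 2.5874; s_H/(n + g + δ)_H = 0.37/0.083 = 4.4578.
Ratio = (2.5874/4.4578)^0.4706 = 0.5804^0.4706 ≈ 0.7741

y*_Q / y*_H ≈ 0.77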